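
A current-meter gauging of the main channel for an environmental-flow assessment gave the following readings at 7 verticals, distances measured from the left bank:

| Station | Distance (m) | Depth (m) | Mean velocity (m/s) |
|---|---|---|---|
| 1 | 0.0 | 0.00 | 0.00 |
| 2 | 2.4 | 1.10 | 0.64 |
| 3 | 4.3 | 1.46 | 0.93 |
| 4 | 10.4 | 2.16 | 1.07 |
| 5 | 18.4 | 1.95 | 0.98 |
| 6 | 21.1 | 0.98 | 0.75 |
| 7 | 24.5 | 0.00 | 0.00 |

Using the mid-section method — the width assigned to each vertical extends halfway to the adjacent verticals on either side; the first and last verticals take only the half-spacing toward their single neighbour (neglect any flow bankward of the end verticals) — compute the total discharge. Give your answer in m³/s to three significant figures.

w_2 = (4.3 − 0.0)/2 = 2.15 m; q_2 = 0.64 × 1.10 × 2.15 = 1.514 m³/s
w_3 = (10.4 − 2.4)/2 = 4 m; q_3 = 0.93 × 1.46 × 4 = 5.431 m³/s
w_4 = (18.4 − 4.3)/2 = 7.05 m; q_4 = 1.07 × 2.16 × 7.05 = 16.29 m³/s
w_5 = (21.1 − 10.4)/2 = 5.35 m; q_5 = 0.98 × 1.95 × 5.35 = 10.22 m³/s
w_6 = (24.5 − 18.4)/2 = 3.05 m; q_6 = 0.75 × 0.98 × 3.05 = 2.242 m³/s
Stations 1, 7 contribute zero (depth or velocity is 0).
Q = Σ qᵢ = 35.70 m³/s

35.7 m³/s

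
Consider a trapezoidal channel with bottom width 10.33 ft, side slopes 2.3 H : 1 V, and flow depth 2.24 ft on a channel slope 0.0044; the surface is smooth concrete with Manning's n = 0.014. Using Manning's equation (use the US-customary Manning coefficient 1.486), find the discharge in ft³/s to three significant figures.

A = (b + z·y)·y = (10.33 + 2.3×2.24)×2.24 = 34.68 ft²
P = b + 2y√(1+z²) = 10.33 + 2×2.24×√(1+2.3²) = 21.57 ft
R = A/P = 34.68/21.57 = 1.608 ft
Q = (1.486/n)·A·R^(2/3)·S^(1/2) = (1.486/0.014) × 34.68 × 1.608^(2/3) × 0.0044^(1/2) = 335.1 ft³/s

335 ft³/s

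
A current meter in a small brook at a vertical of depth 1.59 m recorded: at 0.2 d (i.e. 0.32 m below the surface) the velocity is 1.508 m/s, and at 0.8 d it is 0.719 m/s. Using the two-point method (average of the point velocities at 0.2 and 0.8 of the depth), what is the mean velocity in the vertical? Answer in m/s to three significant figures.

1.11 m/s

v̄ = (1.508 + 0.719) / 2 = 1.114 m/s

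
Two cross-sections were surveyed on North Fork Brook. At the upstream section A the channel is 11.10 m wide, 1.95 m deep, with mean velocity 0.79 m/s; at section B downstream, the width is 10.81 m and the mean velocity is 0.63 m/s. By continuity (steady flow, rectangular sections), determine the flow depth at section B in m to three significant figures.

2.51 m

Q = A₁V₁ = (11.10×1.95) × 0.79 = 17.10 m³/s
d₂ = Q/(b₂ V₂) = 17.10/(10.81×0.63) = 2.511 m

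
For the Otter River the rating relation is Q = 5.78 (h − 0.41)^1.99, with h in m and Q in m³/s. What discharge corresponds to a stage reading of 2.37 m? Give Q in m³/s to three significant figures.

22.1 m³/s

Q = 5.78 × (2.37 − 0.41)^1.99 = 5.78 × 1.96^1.99 = 22.06 m³/s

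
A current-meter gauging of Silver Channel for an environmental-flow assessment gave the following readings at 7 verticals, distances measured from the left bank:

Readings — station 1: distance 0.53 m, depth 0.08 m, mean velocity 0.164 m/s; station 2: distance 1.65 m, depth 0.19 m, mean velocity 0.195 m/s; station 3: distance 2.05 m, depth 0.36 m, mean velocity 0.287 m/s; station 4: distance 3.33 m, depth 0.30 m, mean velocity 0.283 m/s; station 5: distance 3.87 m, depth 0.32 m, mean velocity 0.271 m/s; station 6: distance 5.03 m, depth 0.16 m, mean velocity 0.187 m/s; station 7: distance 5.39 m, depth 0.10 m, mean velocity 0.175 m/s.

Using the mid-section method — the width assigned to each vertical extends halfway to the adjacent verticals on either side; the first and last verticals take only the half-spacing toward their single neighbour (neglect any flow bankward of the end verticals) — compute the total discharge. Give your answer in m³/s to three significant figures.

w_1 = (1.65 − 0.53)/2 = 0.56 m; q_1 = 0.164 × 0.08 × 0.56 = 0.007347 m³/s
w_2 = (2.05 − 0.53)/2 = 0.76 m; q_2 = 0.195 × 0.19 × 0.76 = 0.02816 m³/s
w_3 = (3.33 − 1.65)/2 = 0.84 m; q_3 = 0.287 × 0.36 × 0.84 = 0.08679 m³/s
w_4 = (3.87 − 2.05)/2 = 0.91 m; q_4 = 0.283 × 0.30 × 0.91 = 0.07726 m³/s
w_5 = (5.03 − 3.33)/2 = 0.85 m; q_5 = 0.271 × 0.32 × 0.85 = 0.07371 m³/s
w_6 = (5.39 − 3.87)/2 = 0.76 m; q_6 = 0.187 × 0.16 × 0.76 = 0.02274 m³/s
w_7 = (5.39 − 5.03)/2 = 0.18 m; q_7 = 0.175 × 0.10 × 0.18 = 0.003150 m³/s
Q = Σ qᵢ = 0.2992 m³/s

0.299 m³/s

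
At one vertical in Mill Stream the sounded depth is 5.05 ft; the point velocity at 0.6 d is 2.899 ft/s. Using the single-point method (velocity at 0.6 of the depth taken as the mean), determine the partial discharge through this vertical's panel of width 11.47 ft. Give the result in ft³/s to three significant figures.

168 ft³/s

v̄ = v₀.₆ = 2.899 ft/s
q = v̄ × d × w = 2.899 × 5.05 × 11.47 = 167.9 ft³/s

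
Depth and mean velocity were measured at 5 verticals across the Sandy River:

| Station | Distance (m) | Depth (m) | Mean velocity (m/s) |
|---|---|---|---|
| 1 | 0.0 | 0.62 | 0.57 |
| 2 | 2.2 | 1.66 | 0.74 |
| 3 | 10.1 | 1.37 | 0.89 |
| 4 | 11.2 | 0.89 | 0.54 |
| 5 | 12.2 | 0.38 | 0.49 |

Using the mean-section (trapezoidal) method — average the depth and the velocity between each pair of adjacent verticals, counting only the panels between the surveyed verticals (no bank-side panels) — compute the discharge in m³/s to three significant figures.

12.6 m³/s

Panel 1-2: Δb = 2.2 m, d̄ = (0.62+1.66)/2 = 1.14, v̄ = (0.57+0.74)/2 = 0.655 → q = 2.2×1.14×0.655 = 1.643 m³/s
Panel 2-3: Δb = 7.9 m, d̄ = (1.66+1.37)/2 = 1.515, v̄ = (0.74+0.89)/2 = 0.815 → q = 7.9×1.515×0.815 = 9.754 m³/s
Panel 3-4: Δb = 1.1 m, d̄ = (1.37+0.89)/2 = 1.13, v̄ = (0.89+0.54)/2 = 0.715 → q = 1.1×1.13×0.715 = 0.8887 m³/s
Panel 4-5: Δb = 1 m, d̄ = (0.89+0.38)/2 = 0.635, v̄ = (0.54+0.49)/2 = 0.515 → q = 1×0.635×0.515 = 0.3270 m³/s
Q = Σ q = 12.61 m³/s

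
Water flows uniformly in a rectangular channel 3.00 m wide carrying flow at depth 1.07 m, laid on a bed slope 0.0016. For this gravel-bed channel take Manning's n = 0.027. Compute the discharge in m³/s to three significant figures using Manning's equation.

A = b·y = 3.00 × 1.07 = 3.210 m²
P = b + 2y = 3.00 + 2×1.07 = 5.140 m
R = A/P = 3.210/5.140 = 0.6245 m
Q = (1/n)·A·R^(2/3)·S^(1/2) = (1/0.027) × 3.210 × 0.6245^(2/3) × 0.0016^(1/2) = 3.475 m³/s

3.47 m³/s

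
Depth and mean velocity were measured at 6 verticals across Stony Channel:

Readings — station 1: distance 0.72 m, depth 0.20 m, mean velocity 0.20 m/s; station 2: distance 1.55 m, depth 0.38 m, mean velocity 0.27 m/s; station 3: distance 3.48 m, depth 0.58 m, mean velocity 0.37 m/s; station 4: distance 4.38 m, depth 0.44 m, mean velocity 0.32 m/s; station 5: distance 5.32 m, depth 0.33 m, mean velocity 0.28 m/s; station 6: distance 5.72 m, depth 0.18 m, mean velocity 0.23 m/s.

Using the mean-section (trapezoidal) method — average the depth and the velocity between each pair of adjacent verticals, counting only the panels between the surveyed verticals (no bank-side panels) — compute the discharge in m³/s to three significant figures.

Panel 1-2: Δb = 0.83 m, d̄ = (0.20+0.38)/2 = 0.29, v̄ = (0.20+0.27)/2 = 0.235 → q = 0.83×0.29×0.235 = 0.05656 m³/s
Panel 2-3: Δb = 1.93 m, d̄ = (0.38+0.58)/2 = 0.48, v̄ = (0.27+0.37)/2 = 0.32 → q = 1.93×0.48×0.32 = 0.2964 m³/s
Panel 3-4: Δb = 0.9 m, d̄ = (0.58+0.44)/2 = 0.51, v̄ = (0.37+0.32)/2 = 0.345 → q = 0.9×0.51×0.345 = 0.1584 m³/s
Panel 4-5: Δb = 0.94 m, d̄ = (0.44+0.33)/2 = 0.385, v̄ = (0.32+0.28)/2 = 0.3 → q = 0.94×0.385×0.3 = 0.1086 m³/s
Panel 5-6: Δb = 0.4 m, d̄ = (0.33+0.18)/2 = 0.255, v̄ = (0.28+0.23)/2 = 0.255 → q = 0.4×0.255×0.255 = 0.02601 m³/s
Q = Σ q = 0.6459 m³/s

0.646 m³/s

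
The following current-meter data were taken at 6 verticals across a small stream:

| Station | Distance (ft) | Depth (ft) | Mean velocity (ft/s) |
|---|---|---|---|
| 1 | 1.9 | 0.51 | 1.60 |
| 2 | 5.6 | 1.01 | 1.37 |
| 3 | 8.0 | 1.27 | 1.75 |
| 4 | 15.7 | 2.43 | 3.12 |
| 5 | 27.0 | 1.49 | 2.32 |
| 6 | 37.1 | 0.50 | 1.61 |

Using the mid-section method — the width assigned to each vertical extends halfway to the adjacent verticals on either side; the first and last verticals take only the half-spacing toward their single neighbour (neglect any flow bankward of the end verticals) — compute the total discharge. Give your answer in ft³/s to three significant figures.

w_1 = (5.6 − 1.9)/2 = 1.85 ft; q_1 = 1.60 × 0.51 × 1.85 = 1.510 ft³/s
w_2 = (8.0 − 1.9)/2 = 3.05 ft; q_2 = 1.37 × 1.01 × 3.05 = 4.220 ft³/s
w_3 = (15.7 − 5.6)/2 = 5.05 ft; q_3 = 1.75 × 1.27 × 5.05 = 11.22 ft³/s
w_4 = (27.0 − 8.0)/2 = 9.5 ft; q_4 = 3.12 × 2.43 × 9.5 = 72.03 ft³/s
w_5 = (37.1 − 15.7)/2 = 10.7 ft; q_5 = 2.32 × 1.49 × 10.7 = 36.99 ft³/s
w_6 = (37.1 − 27.0)/2 = 5.05 ft; q_6 = 1.61 × 0.50 × 5.05 = 4.065 ft³/s
Q = Σ qᵢ = 130.0 ft³/s

130 ft³/s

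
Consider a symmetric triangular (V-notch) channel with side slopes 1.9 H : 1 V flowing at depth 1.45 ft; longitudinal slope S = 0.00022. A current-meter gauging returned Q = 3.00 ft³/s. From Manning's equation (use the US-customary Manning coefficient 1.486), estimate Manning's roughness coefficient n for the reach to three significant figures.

0.0218

A = z·y² = 1.9×1.45² = 3.995 ft²
P = 2y√(1+z²) = 2×1.45×√(1+1.9²) = 6.227 ft
R = A/P = 3.995/6.227 = 0.6416 ft
n = (1.486/Q)·A·R^(2/3)·S^(1/2) = (1.486/3.00) × 3.995 × 0.7439 × 0.01483 = 0.02183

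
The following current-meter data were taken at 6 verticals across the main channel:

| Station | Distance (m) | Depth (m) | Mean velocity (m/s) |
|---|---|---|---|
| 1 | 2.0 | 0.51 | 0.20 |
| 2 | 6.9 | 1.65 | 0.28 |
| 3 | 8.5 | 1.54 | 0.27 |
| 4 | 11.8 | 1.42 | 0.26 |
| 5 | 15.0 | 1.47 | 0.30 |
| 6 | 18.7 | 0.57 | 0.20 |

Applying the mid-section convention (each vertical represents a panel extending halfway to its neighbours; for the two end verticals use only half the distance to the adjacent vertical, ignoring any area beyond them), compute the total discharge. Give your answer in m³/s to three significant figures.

5.70 m³/s

w_1 = (6.9 − 2.0)/2 = 2.45 m; q_1 = 0.20 × 0.51 × 2.45 = 0.2499 m³/s
w_2 = (8.5 − 2.0)/2 = 3.25 m; q_2 = 0.28 × 1.65 × 3.25 = 1.502 m³/s
w_3 = (11.8 − 6.9)/2 = 2.45 m; q_3 = 0.27 × 1.54 × 2.45 = 1.019 m³/s
w_4 = (15.0 − 8.5)/2 = 3.25 m; q_4 = 0.26 × 1.42 × 3.25 = 1.200 m³/s
w_5 = (18.7 − 11.8)/2 = 3.45 m; q_5 = 0.30 × 1.47 × 3.45 = 1.521 m³/s
w_6 = (18.7 − 15.0)/2 = 1.85 m; q_6 = 0.20 × 0.57 × 1.85 = 0.2109 m³/s
Q = Σ qᵢ = 5.702 m³/s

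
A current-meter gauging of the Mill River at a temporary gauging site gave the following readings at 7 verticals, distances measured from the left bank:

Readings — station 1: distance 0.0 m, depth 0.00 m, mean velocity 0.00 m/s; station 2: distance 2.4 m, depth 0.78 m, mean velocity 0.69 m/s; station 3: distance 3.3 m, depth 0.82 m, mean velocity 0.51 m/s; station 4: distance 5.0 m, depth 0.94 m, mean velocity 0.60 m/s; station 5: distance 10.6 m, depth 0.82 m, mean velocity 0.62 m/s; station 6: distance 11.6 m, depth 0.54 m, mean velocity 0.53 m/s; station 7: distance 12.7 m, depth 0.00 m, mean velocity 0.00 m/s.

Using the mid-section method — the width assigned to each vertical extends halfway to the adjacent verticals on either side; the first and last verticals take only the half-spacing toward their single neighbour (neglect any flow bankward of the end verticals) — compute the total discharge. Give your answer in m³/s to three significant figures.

w_2 = (3.3 − 0.0)/2 = 1.65 m; q_2 = 0.69 × 0.78 × 1.65 = 0.8880 m³/s
w_3 = (5.0 − 2.4)/2 = 1.3 m; q_3 = 0.51 × 0.82 × 1.3 = 0.5437 m³/s
w_4 = (10.6 − 3.3)/2 = 3.65 m; q_4 = 0.60 × 0.94 × 3.65 = 2.059 m³/s
w_5 = (11.6 − 5.0)/2 = 3.3 m; q_5 = 0.62 × 0.82 × 3.3 = 1.678 m³/s
w_6 = (12.7 − 10.6)/2 = 1.05 m; q_6 = 0.53 × 0.54 × 1.05 = 0.3005 m³/s
Stations 1, 7 contribute zero (depth or velocity is 0).
Q = Σ qᵢ = 5.469 m³/s

5.47 m³/s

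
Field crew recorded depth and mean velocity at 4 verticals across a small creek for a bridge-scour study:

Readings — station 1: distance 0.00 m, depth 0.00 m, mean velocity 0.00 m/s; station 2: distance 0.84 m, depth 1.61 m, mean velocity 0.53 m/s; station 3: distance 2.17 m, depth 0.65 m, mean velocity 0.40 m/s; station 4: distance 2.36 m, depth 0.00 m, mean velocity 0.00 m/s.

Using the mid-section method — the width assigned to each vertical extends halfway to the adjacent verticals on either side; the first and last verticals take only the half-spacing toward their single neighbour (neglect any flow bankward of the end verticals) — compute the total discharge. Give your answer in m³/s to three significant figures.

1.12 m³/s

w_2 = (2.17 − 0.00)/2 = 1.085 m; q_2 = 0.53 × 1.61 × 1.085 = 0.9258 m³/s
w_3 = (2.36 − 0.84)/2 = 0.76 m; q_3 = 0.40 × 0.65 × 0.76 = 0.1976 m³/s
Stations 1, 4 contribute zero (depth or velocity is 0).
Q = Σ qᵢ = 1.123 m³/s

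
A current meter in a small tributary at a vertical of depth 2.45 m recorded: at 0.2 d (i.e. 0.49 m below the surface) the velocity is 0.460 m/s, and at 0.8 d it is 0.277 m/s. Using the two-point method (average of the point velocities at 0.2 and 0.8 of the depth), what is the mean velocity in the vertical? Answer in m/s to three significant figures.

v̄ = (0.460 + 0.277) / 2 = 0.3685 m/s

0.369 m/s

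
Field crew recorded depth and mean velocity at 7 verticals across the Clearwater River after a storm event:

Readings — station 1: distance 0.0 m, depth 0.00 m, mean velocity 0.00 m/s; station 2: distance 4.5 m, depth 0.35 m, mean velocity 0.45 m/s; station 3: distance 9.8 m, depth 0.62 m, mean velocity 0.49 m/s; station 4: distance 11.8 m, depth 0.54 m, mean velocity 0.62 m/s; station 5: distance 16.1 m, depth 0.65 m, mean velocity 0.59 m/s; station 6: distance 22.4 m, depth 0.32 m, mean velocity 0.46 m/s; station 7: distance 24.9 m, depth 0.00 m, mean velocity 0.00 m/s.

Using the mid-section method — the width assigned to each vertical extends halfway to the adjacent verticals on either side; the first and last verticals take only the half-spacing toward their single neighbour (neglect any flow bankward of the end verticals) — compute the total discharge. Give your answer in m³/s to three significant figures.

5.62 m³/s

w_2 = (9.8 − 0.0)/2 = 4.9 m; q_2 = 0.45 × 0.35 × 4.9 = 0.7718 m³/s
w_3 = (11.8 − 4.5)/2 = 3.65 m; q_3 = 0.49 × 0.62 × 3.65 = 1.109 m³/s
w_4 = (16.1 − 9.8)/2 = 3.15 m; q_4 = 0.62 × 0.54 × 3.15 = 1.055 m³/s
w_5 = (22.4 − 11.8)/2 = 5.3 m; q_5 = 0.59 × 0.65 × 5.3 = 2.033 m³/s
w_6 = (24.9 − 16.1)/2 = 4.4 m; q_6 = 0.46 × 0.32 × 4.4 = 0.6477 m³/s
Stations 1, 7 contribute zero (depth or velocity is 0).
Q = Σ qᵢ = 5.615 m³/s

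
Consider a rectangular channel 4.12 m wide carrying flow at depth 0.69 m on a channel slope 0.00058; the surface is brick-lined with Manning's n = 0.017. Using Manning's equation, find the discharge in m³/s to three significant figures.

2.59 m³/s

A = b·y = 4.12 × 0.69 = 2.843 m²
P = b + 2y = 4.12 + 2×0.69 = 5.500 m
R = A/P = 2.843/5.500 = 0.5169 m
Q = (1/n)·A·R^(2/3)·S^(1/2) = (1/0.017) × 2.843 × 0.5169^(2/3) × 0.00058^(1/2) = 2.594 m³/s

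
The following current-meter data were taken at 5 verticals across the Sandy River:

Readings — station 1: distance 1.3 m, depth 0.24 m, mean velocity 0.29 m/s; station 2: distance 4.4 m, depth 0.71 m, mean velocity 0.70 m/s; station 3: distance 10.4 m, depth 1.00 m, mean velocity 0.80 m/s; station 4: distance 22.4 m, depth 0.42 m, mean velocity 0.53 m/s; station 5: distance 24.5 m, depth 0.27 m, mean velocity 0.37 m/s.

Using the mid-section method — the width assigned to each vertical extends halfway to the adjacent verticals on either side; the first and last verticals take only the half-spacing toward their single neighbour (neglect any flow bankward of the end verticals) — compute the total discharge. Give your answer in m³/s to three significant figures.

11.2 m³/s

w_1 = (4.4 − 1.3)/2 = 1.55 m; q_1 = 0.29 × 0.24 × 1.55 = 0.1079 m³/s
w_2 = (10.4 − 1.3)/2 = 4.55 m; q_2 = 0.70 × 0.71 × 4.55 = 2.261 m³/s
w_3 = (22.4 − 4.4)/2 = 9 m; q_3 = 0.80 × 1.00 × 9 = 7.200 m³/s
w_4 = (24.5 − 10.4)/2 = 7.05 m; q_4 = 0.53 × 0.42 × 7.05 = 1.569 m³/s
w_5 = (24.5 − 22.4)/2 = 1.05 m; q_5 = 0.37 × 0.27 × 1.05 = 0.1049 m³/s
Q = Σ qᵢ = 11.24 m³/s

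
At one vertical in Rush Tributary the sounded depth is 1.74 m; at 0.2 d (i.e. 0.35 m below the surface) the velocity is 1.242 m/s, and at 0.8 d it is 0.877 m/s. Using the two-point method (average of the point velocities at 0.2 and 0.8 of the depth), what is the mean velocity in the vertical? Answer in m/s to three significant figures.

v̄ = (1.242 + 0.877) / 2 = 1.060 m/s

1.06 m/s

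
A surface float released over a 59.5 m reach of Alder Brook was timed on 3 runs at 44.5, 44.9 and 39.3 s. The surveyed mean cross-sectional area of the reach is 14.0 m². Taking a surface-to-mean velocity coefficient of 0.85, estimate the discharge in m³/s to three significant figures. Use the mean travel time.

t̄ = (44.5 + 44.9 + 39.3) / 3 = 42.9 s
v_surface = L / t̄ = 59.5 / 42.9 = 1.387 m/s
v_mean = 0.85 × 1.387 = 1.179 m/s
Q = A × v_mean = 14.0 × 1.179 = 16.50 m³/s

16.5 m³/s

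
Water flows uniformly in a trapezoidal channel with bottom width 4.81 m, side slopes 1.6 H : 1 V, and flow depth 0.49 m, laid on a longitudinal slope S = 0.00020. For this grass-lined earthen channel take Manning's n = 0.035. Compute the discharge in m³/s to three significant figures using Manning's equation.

A = (b + z·y)·y = (4.81 + 1.6×0.49)×0.49 = 2.741 m²
P = b + 2y√(1+z²) = 4.81 + 2×0.49×√(1+1.6²) = 6.659 m
R = A/P = 2.741/6.659 = 0.4116 m
Q = (1/n)·A·R^(2/3)·S^(1/2) = (1/0.035) × 2.741 × 0.4116^(2/3) × 0.00020^(1/2) = 0.6129 m³/s

0.613 m³/s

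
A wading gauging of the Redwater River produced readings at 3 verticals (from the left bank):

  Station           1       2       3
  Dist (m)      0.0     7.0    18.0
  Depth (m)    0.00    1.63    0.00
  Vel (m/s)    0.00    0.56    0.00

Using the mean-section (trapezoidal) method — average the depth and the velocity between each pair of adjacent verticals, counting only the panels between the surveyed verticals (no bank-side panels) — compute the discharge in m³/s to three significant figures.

4.11 m³/s

Panel 1-2: Δb = 7 m, d̄ = (0.00+1.63)/2 = 0.815, v̄ = (0.00+0.56)/2 = 0.28 → q = 7×0.815×0.28 = 1.597 m³/s
Panel 2-3: Δb = 11 m, d̄ = (1.63+0.00)/2 = 0.815, v̄ = (0.56+0.00)/2 = 0.28 → q = 11×0.815×0.28 = 2.510 m³/s
Q = Σ q = 4.108 m³/s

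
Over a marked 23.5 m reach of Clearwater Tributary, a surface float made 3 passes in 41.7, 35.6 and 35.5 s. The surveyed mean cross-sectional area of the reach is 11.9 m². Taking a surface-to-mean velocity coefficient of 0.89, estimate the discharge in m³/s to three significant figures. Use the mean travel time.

t̄ = (41.7 + 35.6 + 35.5) / 3 = 37.6 s
v_surface = L / t̄ = 23.5 / 37.6 = 0.6250 m/s
v_mean = 0.89 × 0.6250 = 0.5563 m/s
Q = A × v_mean = 11.9 × 0.5563 = 6.619 m³/s

6.62 m³/s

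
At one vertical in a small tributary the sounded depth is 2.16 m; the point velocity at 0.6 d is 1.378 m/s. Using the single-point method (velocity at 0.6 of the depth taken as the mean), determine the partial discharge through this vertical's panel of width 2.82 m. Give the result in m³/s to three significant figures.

8.39 m³/s

v̄ = v₀.₆ = 1.378 m/s
q = v̄ × d × w = 1.378 × 2.16 × 2.82 = 8.394 m³/s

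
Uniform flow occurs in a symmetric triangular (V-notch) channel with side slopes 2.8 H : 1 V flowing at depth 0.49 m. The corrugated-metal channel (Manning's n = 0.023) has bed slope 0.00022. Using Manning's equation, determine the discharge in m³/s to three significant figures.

0.163 m³/s

A = z·y² = 2.8×0.49² = 0.6723 m²
P = 2y√(1+z²) = 2×0.49×√(1+2.8²) = 2.914 m
R = A/P = 0.6723/2.914 = 0.2307 m
Q = (1/n)·A·R^(2/3)·S^(1/2) = (1/0.023) × 0.6723 × 0.2307^(2/3) × 0.00022^(1/2) = 0.1631 m³/s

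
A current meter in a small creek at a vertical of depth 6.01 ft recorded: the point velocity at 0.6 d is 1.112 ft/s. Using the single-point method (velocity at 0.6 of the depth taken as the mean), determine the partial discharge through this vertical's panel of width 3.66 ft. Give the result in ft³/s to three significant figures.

24.5 ft³/s

v̄ = v₀.₆ = 1.112 ft/s
q = v̄ × d × w = 1.112 × 6.01 × 3.66 = 24.46 ft³/s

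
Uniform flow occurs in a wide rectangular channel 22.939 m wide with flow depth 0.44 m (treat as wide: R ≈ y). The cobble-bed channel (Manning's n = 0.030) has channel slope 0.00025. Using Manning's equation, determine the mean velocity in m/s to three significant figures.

A = b·y = 22.939 × 0.44 = 10.09 m²
Wide channel: R ≈ y = 0.44 m
Q = (1/n)·A·R^(2/3)·S^(1/2) = (1/0.030) × 10.09 × 0.4400^(2/3) × 0.00025^(1/2) = 3.077 m³/s
V = Q/A = 3.077/10.09 = 0.3049 m/s

0.305 m/s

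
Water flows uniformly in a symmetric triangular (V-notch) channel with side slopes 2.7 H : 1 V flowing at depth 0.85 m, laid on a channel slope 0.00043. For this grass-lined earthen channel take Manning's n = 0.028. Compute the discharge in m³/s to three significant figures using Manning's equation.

0.782 m³/s

A = z·y² = 2.7×0.85² = 1.951 m²
P = 2y√(1+z²) = 2×0.85×√(1+2.7²) = 4.895 m
R = A/P = 1.951/4.895 = 0.3985 m
Q = (1/n)·A·R^(2/3)·S^(1/2) = (1/0.028) × 1.951 × 0.3985^(2/3) × 0.00043^(1/2) = 0.7824 m³/s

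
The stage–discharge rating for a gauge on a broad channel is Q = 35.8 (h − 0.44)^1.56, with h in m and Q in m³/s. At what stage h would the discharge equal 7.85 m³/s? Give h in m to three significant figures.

0.818 m

h − h₀ = (Q/C)^(1/b) = (7.85/35.8)^(1/1.56) = 0.3781 m
h = 0.44 + 0.3781 = 0.8181 m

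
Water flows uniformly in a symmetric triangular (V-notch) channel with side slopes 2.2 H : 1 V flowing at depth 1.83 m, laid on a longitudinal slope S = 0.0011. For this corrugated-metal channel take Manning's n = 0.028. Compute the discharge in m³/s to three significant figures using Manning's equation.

7.73 m³/s

A = z·y² = 2.2×1.83² = 7.368 m²
P = 2y√(1+z²) = 2×1.83×√(1+2.2²) = 8.845 m
R = A/P = 7.368/8.845 = 0.8330 m
Q = (1/n)·A·R^(2/3)·S^(1/2) = (1/0.028) × 7.368 × 0.8330^(2/3) × 0.0011^(1/2) = 7.726 m³/s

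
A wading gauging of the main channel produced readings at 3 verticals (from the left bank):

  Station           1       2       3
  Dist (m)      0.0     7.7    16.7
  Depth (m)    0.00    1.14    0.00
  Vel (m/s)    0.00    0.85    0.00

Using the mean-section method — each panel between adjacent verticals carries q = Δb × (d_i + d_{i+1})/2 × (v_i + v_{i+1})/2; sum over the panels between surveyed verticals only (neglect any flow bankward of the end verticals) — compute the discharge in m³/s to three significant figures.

4.05 m³/s

Panel 1-2: Δb = 7.7 m, d̄ = (0.00+1.14)/2 = 0.57, v̄ = (0.00+0.85)/2 = 0.425 → q = 7.7×0.57×0.425 = 1.865 m³/s
Panel 2-3: Δb = 9 m, d̄ = (1.14+0.00)/2 = 0.57, v̄ = (0.85+0.00)/2 = 0.425 → q = 9×0.57×0.425 = 2.180 m³/s
Q = Σ q = 4.046 m³/s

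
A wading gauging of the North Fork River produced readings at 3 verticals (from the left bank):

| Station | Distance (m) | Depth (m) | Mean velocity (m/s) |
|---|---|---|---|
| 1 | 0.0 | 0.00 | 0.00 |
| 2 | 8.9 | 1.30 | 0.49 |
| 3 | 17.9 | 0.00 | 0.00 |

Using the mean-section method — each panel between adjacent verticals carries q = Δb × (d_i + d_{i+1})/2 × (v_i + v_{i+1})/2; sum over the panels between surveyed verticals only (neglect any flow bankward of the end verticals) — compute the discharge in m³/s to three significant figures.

2.85 m³/s

Panel 1-2: Δb = 8.9 m, d̄ = (0.00+1.30)/2 = 0.65, v̄ = (0.00+0.49)/2 = 0.245 → q = 8.9×0.65×0.245 = 1.417 m³/s
Panel 2-3: Δb = 9 m, d̄ = (1.30+0.00)/2 = 0.65, v̄ = (0.49+0.00)/2 = 0.245 → q = 9×0.65×0.245 = 1.433 m³/s
Q = Σ q = 2.851 m³/s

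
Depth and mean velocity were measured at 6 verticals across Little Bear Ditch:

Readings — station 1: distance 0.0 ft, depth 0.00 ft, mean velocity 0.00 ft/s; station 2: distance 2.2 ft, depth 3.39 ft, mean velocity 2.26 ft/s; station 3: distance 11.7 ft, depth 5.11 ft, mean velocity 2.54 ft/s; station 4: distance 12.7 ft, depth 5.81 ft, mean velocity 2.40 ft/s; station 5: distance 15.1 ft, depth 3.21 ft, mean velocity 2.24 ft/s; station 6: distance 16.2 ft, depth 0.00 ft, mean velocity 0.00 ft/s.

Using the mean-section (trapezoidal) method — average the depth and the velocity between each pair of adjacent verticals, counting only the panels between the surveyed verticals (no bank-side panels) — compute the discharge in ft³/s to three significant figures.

142 ft³/s

Panel 1-2: Δb = 2.2 ft, d̄ = (0.00+3.39)/2 = 1.695, v̄ = (0.00+2.26)/2 = 1.13 → q = 2.2×1.695×1.13 = 4.214 ft³/s
Panel 2-3: Δb = 9.5 ft, d̄ = (3.39+5.11)/2 = 4.25, v̄ = (2.26+2.54)/2 = 2.4 → q = 9.5×4.25×2.4 = 96.90 ft³/s
Panel 3-4: Δb = 1 ft, d̄ = (5.11+5.81)/2 = 5.46, v̄ = (2.54+2.40)/2 = 2.47 → q = 1×5.46×2.47 = 13.49 ft³/s
Panel 4-5: Δb = 2.4 ft, d̄ = (5.81+3.21)/2 = 4.51, v̄ = (2.40+2.24)/2 = 2.32 → q = 2.4×4.51×2.32 = 25.11 ft³/s
Panel 5-6: Δb = 1.1 ft, d̄ = (3.21+0.00)/2 = 1.605, v̄ = (2.24+0.00)/2 = 1.12 → q = 1.1×1.605×1.12 = 1.977 ft³/s
Q = Σ q = 141.7 ft³/s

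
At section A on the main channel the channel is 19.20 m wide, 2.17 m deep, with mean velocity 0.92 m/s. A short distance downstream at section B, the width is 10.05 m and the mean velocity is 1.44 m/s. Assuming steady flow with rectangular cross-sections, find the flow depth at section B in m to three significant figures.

Q = A₁V₁ = (19.20×2.17) × 0.92 = 38.33 m³/s
d₂ = Q/(b₂ V₂) = 38.33/(10.05×1.44) = 2.649 m

2.65 m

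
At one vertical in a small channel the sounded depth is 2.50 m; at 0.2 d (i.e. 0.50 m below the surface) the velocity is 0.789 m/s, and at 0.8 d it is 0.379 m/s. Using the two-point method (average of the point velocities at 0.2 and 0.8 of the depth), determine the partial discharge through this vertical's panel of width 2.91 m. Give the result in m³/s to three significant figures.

v̄ = (0.789 + 0.379) / 2 = 0.5840 m/s
q = v̄ × d × w = 0.5840 × 2.50 × 2.91 = 4.249 m³/s

4.25 m³/s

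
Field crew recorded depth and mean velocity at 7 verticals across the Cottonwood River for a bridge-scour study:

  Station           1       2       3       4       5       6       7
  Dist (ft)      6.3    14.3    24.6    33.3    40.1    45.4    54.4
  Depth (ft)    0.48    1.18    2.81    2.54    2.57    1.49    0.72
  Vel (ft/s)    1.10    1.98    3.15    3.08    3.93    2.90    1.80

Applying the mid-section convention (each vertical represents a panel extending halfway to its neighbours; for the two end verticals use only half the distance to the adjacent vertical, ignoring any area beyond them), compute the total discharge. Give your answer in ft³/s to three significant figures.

266 ft³/s

w_1 = (14.3 − 6.3)/2 = 4 ft; q_1 = 1.10 × 0.48 × 4 = 2.112 ft³/s
w_2 = (24.6 − 6.3)/2 = 9.15 ft; q_2 = 1.98 × 1.18 × 9.15 = 21.38 ft³/s
w_3 = (33.3 − 14.3)/2 = 9.5 ft; q_3 = 3.15 × 2.81 × 9.5 = 84.09 ft³/s
w_4 = (40.1 − 24.6)/2 = 7.75 ft; q_4 = 3.08 × 2.54 × 7.75 = 60.63 ft³/s
w_5 = (45.4 − 33.3)/2 = 6.05 ft; q_5 = 3.93 × 2.57 × 6.05 = 61.11 ft³/s
w_6 = (54.4 − 40.1)/2 = 7.15 ft; q_6 = 2.90 × 1.49 × 7.15 = 30.90 ft³/s
w_7 = (54.4 − 45.4)/2 = 4.5 ft; q_7 = 1.80 × 0.72 × 4.5 = 5.832 ft³/s
Q = Σ qᵢ = 266.0 ft³/s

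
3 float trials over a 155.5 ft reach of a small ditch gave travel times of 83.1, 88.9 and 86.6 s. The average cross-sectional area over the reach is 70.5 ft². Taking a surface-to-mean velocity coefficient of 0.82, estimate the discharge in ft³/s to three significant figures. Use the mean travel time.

t̄ = (83.1 + 88.9 + 86.6) / 3 = 86.2 s
v_surface = L / t̄ = 155.5 / 86.2 = 1.804 ft/s
v_mean = 0.82 × 1.804 = 1.479 ft/s
Q = A × v_mean = 70.5 × 1.479 = 104.3 ft³/s

104 ft³/s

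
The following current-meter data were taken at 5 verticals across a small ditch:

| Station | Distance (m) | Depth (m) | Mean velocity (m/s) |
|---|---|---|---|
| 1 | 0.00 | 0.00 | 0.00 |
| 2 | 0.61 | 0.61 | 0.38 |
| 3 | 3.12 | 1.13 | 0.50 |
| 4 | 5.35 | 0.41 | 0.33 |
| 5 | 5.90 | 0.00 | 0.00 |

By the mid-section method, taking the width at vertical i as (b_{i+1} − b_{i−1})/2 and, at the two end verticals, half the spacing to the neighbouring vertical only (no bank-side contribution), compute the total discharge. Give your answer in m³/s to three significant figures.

w_2 = (3.12 − 0.00)/2 = 1.56 m; q_2 = 0.38 × 0.61 × 1.56 = 0.3616 m³/s
w_3 = (5.35 − 0.61)/2 = 2.37 m; q_3 = 0.50 × 1.13 × 2.37 = 1.339 m³/s
w_4 = (5.90 − 3.12)/2 = 1.39 m; q_4 = 0.33 × 0.41 × 1.39 = 0.1881 m³/s
Stations 1, 5 contribute zero (depth or velocity is 0).
Q = Σ qᵢ = 1.889 m³/s

1.89 m³/s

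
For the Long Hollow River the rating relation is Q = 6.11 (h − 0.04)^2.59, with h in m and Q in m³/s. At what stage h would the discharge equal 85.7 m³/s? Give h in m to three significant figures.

2.81 m

h − h₀ = (Q/C)^(1/b) = (85.7/6.11)^(1/2.59) = 2.772 m
h = 0.04 + 2.772 = 2.812 m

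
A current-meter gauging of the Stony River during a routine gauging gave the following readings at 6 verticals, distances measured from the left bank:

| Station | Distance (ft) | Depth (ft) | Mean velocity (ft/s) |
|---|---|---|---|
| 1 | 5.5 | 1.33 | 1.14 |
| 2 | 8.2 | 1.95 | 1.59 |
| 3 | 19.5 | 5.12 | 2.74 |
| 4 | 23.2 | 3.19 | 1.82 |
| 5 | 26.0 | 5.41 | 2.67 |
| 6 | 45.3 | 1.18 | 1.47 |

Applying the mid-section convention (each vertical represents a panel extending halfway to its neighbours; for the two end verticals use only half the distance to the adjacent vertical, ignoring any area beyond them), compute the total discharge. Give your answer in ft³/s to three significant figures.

w_1 = (8.2 − 5.5)/2 = 1.35 ft; q_1 = 1.14 × 1.33 × 1.35 = 2.047 ft³/s
w_2 = (19.5 − 5.5)/2 = 7 ft; q_2 = 1.59 × 1.95 × 7 = 21.70 ft³/s
w_3 = (23.2 − 8.2)/2 = 7.5 ft; q_3 = 2.74 × 5.12 × 7.5 = 105.2 ft³/s
w_4 = (26.0 − 19.5)/2 = 3.25 ft; q_4 = 1.82 × 3.19 × 3.25 = 18.87 ft³/s
w_5 = (45.3 − 23.2)/2 = 11.05 ft; q_5 = 2.67 × 5.41 × 11.05 = 159.6 ft³/s
w_6 = (45.3 − 26.0)/2 = 9.65 ft; q_6 = 1.47 × 1.18 × 9.65 = 16.74 ft³/s
Q = Σ qᵢ = 324.2 ft³/s

324 ft³/s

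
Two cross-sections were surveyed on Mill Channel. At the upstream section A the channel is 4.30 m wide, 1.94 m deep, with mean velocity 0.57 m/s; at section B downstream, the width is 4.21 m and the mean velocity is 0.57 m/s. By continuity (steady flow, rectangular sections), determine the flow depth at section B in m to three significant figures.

1.98 m

Q = A₁V₁ = (4.30×1.94) × 0.57 = 4.755 m³/s
d₂ = Q/(b₂ V₂) = 4.755/(4.21×0.57) = 1.981 m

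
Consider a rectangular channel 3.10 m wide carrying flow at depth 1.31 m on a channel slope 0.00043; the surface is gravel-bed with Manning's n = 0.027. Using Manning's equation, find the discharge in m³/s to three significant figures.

2.48 m³/s

A = b·y = 3.10 × 1.31 = 4.061 m²
P = b + 2y = 3.10 + 2×1.31 = 5.720 m
R = A/P = 4.061/5.720 = 0.7100 m
Q = (1/n)·A·R^(2/3)·S^(1/2) = (1/0.027) × 4.061 × 0.7100^(2/3) × 0.00043^(1/2) = 2.482 m³/s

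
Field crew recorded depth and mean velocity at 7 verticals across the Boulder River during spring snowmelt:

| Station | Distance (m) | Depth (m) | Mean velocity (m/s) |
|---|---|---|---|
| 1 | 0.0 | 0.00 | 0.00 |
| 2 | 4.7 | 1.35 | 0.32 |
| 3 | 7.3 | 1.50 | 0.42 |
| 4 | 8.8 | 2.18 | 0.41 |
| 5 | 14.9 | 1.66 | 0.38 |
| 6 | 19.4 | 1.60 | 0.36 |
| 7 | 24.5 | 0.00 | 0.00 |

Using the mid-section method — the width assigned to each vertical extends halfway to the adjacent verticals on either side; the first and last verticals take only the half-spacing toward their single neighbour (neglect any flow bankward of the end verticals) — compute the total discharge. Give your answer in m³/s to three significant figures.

w_2 = (7.3 − 0.0)/2 = 3.65 m; q_2 = 0.32 × 1.35 × 3.65 = 1.577 m³/s
w_3 = (8.8 − 4.7)/2 = 2.05 m; q_3 = 0.42 × 1.50 × 2.05 = 1.292 m³/s
w_4 = (14.9 − 7.3)/2 = 3.8 m; q_4 = 0.41 × 2.18 × 3.8 = 3.396 m³/s
w_5 = (19.4 − 8.8)/2 = 5.3 m; q_5 = 0.38 × 1.66 × 5.3 = 3.343 m³/s
w_6 = (24.5 − 14.9)/2 = 4.8 m; q_6 = 0.36 × 1.60 × 4.8 = 2.765 m³/s
Stations 1, 7 contribute zero (depth or velocity is 0).
Q = Σ qᵢ = 12.37 m³/s

12.4 m³/s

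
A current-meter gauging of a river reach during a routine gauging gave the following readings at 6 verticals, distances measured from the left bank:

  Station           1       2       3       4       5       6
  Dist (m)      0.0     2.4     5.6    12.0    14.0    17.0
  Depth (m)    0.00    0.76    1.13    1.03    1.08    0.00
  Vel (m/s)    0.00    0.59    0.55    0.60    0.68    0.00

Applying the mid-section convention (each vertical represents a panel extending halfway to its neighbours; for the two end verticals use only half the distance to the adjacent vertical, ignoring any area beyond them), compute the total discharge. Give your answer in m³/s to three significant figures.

8.67 m³/s

w_2 = (5.6 − 0.0)/2 = 2.8 m; q_2 = 0.59 × 0.76 × 2.8 = 1.256 m³/s
w_3 = (12.0 − 2.4)/2 = 4.8 m; q_3 = 0.55 × 1.13 × 4.8 = 2.983 m³/s
w_4 = (14.0 − 5.6)/2 = 4.2 m; q_4 = 0.60 × 1.03 × 4.2 = 2.596 m³/s
w_5 = (17.0 − 12.0)/2 = 2.5 m; q_5 = 0.68 × 1.08 × 2.5 = 1.836 m³/s
Stations 1, 6 contribute zero (depth or velocity is 0).
Q = Σ qᵢ = 8.670 m³/s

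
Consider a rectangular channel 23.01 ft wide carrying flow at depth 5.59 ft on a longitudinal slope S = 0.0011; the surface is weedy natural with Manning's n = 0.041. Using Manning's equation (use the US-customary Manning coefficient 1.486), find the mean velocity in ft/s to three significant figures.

A = b·y = 23.01 × 5.59 = 128.6 ft²
P = b + 2y = 23.01 + 2×5.59 = 34.19 ft
R = A/P = 128.6/34.19 = 3.762 ft
Q = (1.486/n)·A·R^(2/3)·S^(1/2) = (1.486/0.041) × 128.6 × 3.762^(2/3) × 0.0011^(1/2) = 374.0 ft³/s
V = Q/A = 374.0/128.6 = 2.908 ft/s

2.91 ft/s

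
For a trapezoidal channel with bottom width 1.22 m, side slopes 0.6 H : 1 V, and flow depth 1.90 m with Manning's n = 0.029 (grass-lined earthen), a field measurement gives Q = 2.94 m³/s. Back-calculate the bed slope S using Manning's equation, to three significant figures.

0.000492

A = (b + z·y)·y = (1.22 + 0.6×1.90)×1.90 = 4.484 m²
P = b + 2y√(1+z²) = 1.22 + 2×1.90×√(1+0.6²) = 5.652 m
R = A/P = 4.484/5.652 = 0.7934 m
S = (Q·n / (1·A·R^(2/3)))² = (2.94×0.029 / (1×4.484×0.8570))² = 0.0004922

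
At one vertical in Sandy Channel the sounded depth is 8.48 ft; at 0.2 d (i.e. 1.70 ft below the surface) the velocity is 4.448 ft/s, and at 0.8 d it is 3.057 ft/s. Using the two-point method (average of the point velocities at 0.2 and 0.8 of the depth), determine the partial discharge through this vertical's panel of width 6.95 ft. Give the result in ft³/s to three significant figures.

v̄ = (4.448 + 3.057) / 2 = 3.753 ft/s
q = v̄ × d × w = 3.753 × 8.48 × 6.95 = 221.2 ft³/s

221 ft³/s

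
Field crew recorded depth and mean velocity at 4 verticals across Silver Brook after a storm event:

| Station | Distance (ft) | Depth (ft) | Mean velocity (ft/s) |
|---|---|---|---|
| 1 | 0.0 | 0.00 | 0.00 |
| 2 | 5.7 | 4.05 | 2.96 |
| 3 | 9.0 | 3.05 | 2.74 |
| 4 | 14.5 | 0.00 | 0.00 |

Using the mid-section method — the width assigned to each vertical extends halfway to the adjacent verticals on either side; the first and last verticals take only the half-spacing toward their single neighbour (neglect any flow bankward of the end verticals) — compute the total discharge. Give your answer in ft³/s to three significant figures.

90.7 ft³/s

w_2 = (9.0 − 0.0)/2 = 4.5 ft; q_2 = 2.96 × 4.05 × 4.5 = 53.95 ft³/s
w_3 = (14.5 − 5.7)/2 = 4.4 ft; q_3 = 2.74 × 3.05 × 4.4 = 36.77 ft³/s
Stations 1, 4 contribute zero (depth or velocity is 0).
Q = Σ qᵢ = 90.72 ft³/s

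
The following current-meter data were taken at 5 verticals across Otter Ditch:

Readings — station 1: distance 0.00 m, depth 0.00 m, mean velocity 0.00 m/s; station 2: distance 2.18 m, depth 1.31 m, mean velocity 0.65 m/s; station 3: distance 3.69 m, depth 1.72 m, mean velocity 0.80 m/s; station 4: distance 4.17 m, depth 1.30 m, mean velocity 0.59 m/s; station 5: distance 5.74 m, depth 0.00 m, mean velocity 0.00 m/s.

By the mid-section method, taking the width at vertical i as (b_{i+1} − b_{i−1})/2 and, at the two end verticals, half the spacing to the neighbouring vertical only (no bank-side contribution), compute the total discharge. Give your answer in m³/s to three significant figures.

w_2 = (3.69 − 0.00)/2 = 1.845 m; q_2 = 0.65 × 1.31 × 1.845 = 1.571 m³/s
w_3 = (4.17 − 2.18)/2 = 0.995 m; q_3 = 0.80 × 1.72 × 0.995 = 1.369 m³/s
w_4 = (5.74 − 3.69)/2 = 1.025 m; q_4 = 0.59 × 1.30 × 1.025 = 0.7862 m³/s
Stations 1, 5 contribute zero (depth or velocity is 0).
Q = Σ qᵢ = 3.726 m³/s

3.73 m³/s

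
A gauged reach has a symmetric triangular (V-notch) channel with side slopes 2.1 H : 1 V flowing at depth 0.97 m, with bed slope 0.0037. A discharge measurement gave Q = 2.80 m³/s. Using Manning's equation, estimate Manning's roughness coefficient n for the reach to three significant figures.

A = z·y² = 2.1×0.97² = 1.976 m²
P = 2y√(1+z²) = 2×0.97×√(1+2.1²) = 4.512 m
R = A/P = 1.976/4.512 = 0.4379 m
n = (1/Q)·A·R^(2/3)·S^(1/2) = (1/2.80) × 1.976 × 0.5766 × 0.06083 = 0.02475

0.0248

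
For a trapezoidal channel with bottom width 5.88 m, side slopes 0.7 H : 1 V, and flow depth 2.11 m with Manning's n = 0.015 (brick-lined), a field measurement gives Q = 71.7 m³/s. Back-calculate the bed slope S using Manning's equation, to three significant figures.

0.00304

A = (b + z·y)·y = (5.88 + 0.7×2.11)×2.11 = 15.52 m²
P = b + 2y√(1+z²) = 5.88 + 2×2.11×√(1+0.7²) = 11.03 m
R = A/P = 15.52/11.03 = 1.407 m
S = (Q·n / (1·A·R^(2/3)))² = (71.7×0.015 / (1×15.52×1.256))² = 0.003044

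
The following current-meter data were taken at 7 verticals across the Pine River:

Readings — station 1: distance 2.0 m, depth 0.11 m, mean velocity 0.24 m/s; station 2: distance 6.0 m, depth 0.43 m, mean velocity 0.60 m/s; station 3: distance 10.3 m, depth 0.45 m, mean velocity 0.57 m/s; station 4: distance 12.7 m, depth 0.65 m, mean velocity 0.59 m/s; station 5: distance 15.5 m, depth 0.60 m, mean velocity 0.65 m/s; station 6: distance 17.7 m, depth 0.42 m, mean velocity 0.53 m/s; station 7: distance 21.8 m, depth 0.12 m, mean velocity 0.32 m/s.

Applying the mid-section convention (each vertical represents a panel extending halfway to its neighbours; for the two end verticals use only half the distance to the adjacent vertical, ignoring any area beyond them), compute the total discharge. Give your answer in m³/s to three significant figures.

w_1 = (6.0 − 2.0)/2 = 2 m; q_1 = 0.24 × 0.11 × 2 = 0.05280 m³/s
w_2 = (10.3 − 2.0)/2 = 4.15 m; q_2 = 0.60 × 0.43 × 4.15 = 1.071 m³/s
w_3 = (12.7 − 6.0)/2 = 3.35 m; q_3 = 0.57 × 0.45 × 3.35 = 0.8593 m³/s
w_4 = (15.5 − 10.3)/2 = 2.6 m; q_4 = 0.59 × 0.65 × 2.6 = 0.9971 m³/s
w_5 = (17.7 − 12.7)/2 = 2.5 m; q_5 = 0.65 × 0.60 × 2.5 = 0.9750 m³/s
w_6 = (21.8 − 15.5)/2 = 3.15 m; q_6 = 0.53 × 0.42 × 3.15 = 0.7012 m³/s
w_7 = (21.8 − 17.7)/2 = 2.05 m; q_7 = 0.32 × 0.12 × 2.05 = 0.07872 m³/s
Q = Σ qᵢ = 4.735 m³/s

4.73 m³/s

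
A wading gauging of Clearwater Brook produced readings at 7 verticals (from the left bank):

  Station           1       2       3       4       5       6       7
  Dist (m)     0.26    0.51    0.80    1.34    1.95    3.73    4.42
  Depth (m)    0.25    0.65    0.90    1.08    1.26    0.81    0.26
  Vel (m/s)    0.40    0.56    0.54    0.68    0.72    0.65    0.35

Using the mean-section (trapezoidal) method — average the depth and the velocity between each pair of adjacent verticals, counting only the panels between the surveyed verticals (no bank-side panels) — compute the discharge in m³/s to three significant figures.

Panel 1-2: Δb = 0.25 m, d̄ = (0.25+0.65)/2 = 0.45, v̄ = (0.40+0.56)/2 = 0.48 → q = 0.25×0.45×0.48 = 0.05400 m³/s
Panel 2-3: Δb = 0.29 m, d̄ = (0.65+0.90)/2 = 0.775, v̄ = (0.56+0.54)/2 = 0.55 → q = 0.29×0.775×0.55 = 0.1236 m³/s
Panel 3-4: Δb = 0.54 m, d̄ = (0.90+1.08)/2 = 0.99, v̄ = (0.54+0.68)/2 = 0.61 → q = 0.54×0.99×0.61 = 0.3261 m³/s
Panel 4-5: Δb = 0.61 m, d̄ = (1.08+1.26)/2 = 1.17, v̄ = (0.68+0.72)/2 = 0.7 → q = 0.61×1.17×0.7 = 0.4996 m³/s
Panel 5-6: Δb = 1.78 m, d̄ = (1.26+0.81)/2 = 1.035, v̄ = (0.72+0.65)/2 = 0.685 → q = 1.78×1.035×0.685 = 1.262 m³/s
Panel 6-7: Δb = 0.69 m, d̄ = (0.81+0.26)/2 = 0.535, v̄ = (0.65+0.35)/2 = 0.5 → q = 0.69×0.535×0.5 = 0.1846 m³/s
Q = Σ q = 2.450 m³/s

2.45 m³/s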